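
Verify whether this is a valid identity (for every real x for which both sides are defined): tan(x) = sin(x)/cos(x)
Claim: tan(x) = sin(x)/cos(x).
Reasoning: For an angle x whose terminal point on the unit circle is (cos x, sin x), tan(x) is defined as the ratio (second coordinate)/(first coordinate) = sin(x)/cos(x), wherever cos(x) ≠ 0.
So the two sides agree for every real x for which both sides are defined.

Conclusion: Yes, this is an identity.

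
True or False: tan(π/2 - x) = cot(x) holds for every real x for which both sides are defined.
Claim: tan(π/2 - x) = cot(x).
Reasoning: tan(π/2 - x) = sin(π/2 - x)/cos(π/2 - x) = cos(x)/sin(x) = cot(x), using the cofunction identities sin(π/2 - x) = cos(x) and cos(π/2 - x) = sin(x).
So the two sides agree for every real x for which both sides are defined.

Conclusion: True.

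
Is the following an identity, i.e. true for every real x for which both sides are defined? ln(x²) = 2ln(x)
Yes, this is an identity.

Claim: ln(x²) = 2ln(x).
Reasoning: The right side requires x > 0. For x > 0, x² = (e^(ln x))² = e^(2ln x), so ln(x²) = 2ln(x). (For x < 0 the right side is undefined, so those values are outside the claim.)
So the two sides agree for every real x for which both sides are defined.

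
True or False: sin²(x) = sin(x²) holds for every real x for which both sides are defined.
False.

Claim: sin²(x) = sin(x²).
Test a specific point where both sides are defined: x = 3π/4.
LHS = sin²(x) ≈ 0.5000
RHS = sin(x²) ≈ -0.6680
Since 0.5000 ≠ -0.6680, the equation fails at this point, so it cannot hold for every real x for which both sides are defined.
sin²(x) means (sin x)², squaring the output; sin(x²) squares the input. These are different functions.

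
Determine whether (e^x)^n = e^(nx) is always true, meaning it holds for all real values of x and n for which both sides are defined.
Yes, this is an identity.

Claim: (e^x)^n = e^(nx).
Reasoning: e^x is a positive real number, and for a positive base B and real exponent n, B^n = e^(n·ln B). With B = e^x, ln B = x, so (e^x)^n = e^(n·x).
So the two sides agree for all real values of x and n for which both sides are defined.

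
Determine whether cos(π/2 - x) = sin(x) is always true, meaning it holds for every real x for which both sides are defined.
Claim: cos(π/2 - x) = sin(x).
Reasoning: Use cos(u - v) = cos(u)cos(v) + sin(u)sin(v) with u = π/2, v = x: cos(π/2)cos(x) + sin(π/2)sin(x) = 0·cos(x) + 1·sin(x) = sin(x).
So the two sides agree for every real x for which both sides are defined.

Conclusion: Yes, this is an identity.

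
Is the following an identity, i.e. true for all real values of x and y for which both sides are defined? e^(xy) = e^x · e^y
No, this is NOT an identity.

Claim: e^(xy) = e^x · e^y.
Test a specific point where both sides are defined: x = 3/2, y = 5.
LHS = e^(xy) ≈ 1808.0424
RHS = e^x · e^y ≈ 665.1416
Since 1808.0424 ≠ 665.1416, the equation fails at this point, so it cannot hold for all real values of x and y for which both sides are defined.
e^x · e^y = e^(x+y), not e^(xy).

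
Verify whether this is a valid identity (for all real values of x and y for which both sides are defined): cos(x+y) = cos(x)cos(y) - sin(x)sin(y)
Claim: cos(x+y) = cos(x)cos(y) - sin(x)sin(y).
Reasoning: By Euler's formula e^(i(x+y)) = e^(ix)·e^(iy) = (cos x + i·sin x)(cos y + i·sin y). The real part of the left side is cos(x+y); the real part of the product is cos(x)cos(y) - sin(x)sin(y) (since i·i = -1).
So the two sides agree for all real values of x and y for which both sides are defined.

Conclusion: Yes, this is an identity.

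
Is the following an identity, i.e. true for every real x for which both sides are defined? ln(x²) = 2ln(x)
Yes, this is an identity.

Claim: ln(x²) = 2ln(x).
Reasoning: The right side requires x > 0. For x > 0, x² = (e^(ln x))² = e^(2ln x), so ln(x²) = 2ln(x). (For x < 0 the right side is undefined, so those values are outside the claim.)
So the two sides agree for every real x for which both sides are defined.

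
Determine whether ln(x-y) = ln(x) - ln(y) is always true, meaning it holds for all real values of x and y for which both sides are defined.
No, this is NOT an identity.

Claim: ln(x-y) = ln(x) - ln(y).
Test a specific point where both sides are defined: x = 3, y = 2.
LHS = ln(x-y) ≈ 0.0000
RHS = ln(x) - ln(y) ≈ 0.4055
Since 0.0000 ≠ 0.4055, the equation fails at this point, so it cannot hold for all real values of x and y for which both sides are defined.
ln(x) - ln(y) = ln(x/y), not ln(x-y).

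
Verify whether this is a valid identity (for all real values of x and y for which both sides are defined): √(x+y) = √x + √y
Claim: √(x+y) = √x + √y.
Test a specific point where both sides are defined: x = 2, y = 4.
LHS = √(x+y) ≈ 2.4495
RHS = √x + √y ≈ 3.4142
Since 2.4495 ≠ 3.4142, the equation fails at this point, so it cannot hold for all real values of x and y for which both sides are defined.
Squaring the right side gives x + 2√(xy) + y, not x + y.

Conclusion: No, this is NOT an identity.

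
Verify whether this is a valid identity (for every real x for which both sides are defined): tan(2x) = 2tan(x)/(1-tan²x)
Claim: tan(2x) = 2tan(x)/(1-tan²x).
Reasoning: tan(2x) = sin(2x)/cos(2x) = 2sin(x)cos(x) / (cos²x - sin²x). Divide numerator and denominator by cos²x: 2tan(x) / (1 - tan²x).
So the two sides agree for every real x for which both sides are defined.

Conclusion: Yes, this is an identity.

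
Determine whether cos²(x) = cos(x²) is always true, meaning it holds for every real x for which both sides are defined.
No, this is NOT an identity.

Claim: cos²(x) = cos(x²).
Test a specific point where both sides are defined: x = -π/3.
LHS = cos²(x) ≈ 0.2500
RHS = cos(x²) ≈ 0.4566
Since 0.2500 ≠ 0.4566, the equation fails at this point, so it cannot hold for every real x for which both sides are defined.
cos²(x) means (cos x)², squaring the output; cos(x²) squares the input. These are different functions.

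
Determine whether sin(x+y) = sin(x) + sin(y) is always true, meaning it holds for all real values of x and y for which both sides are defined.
No, this is NOT an identity.

Claim: sin(x+y) = sin(x) + sin(y).
Test a specific point where both sides are defined: x = -π/6, y = π.
LHS = sin(x+y) ≈ 0.5000
RHS = sin(x) + sin(y) ≈ -0.5000
Since 0.5000 ≠ -0.5000, the equation fails at this point, so it cannot hold for all real values of x and y for which both sides are defined.
The correct expansion is sin(x+y) = sin(x)cos(y) + cos(x)sin(y); sine is not additive.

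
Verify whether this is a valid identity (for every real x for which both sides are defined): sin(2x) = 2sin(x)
Claim: sin(2x) = 2sin(x).
Test a specific point where both sides are defined: x = π/2.
LHS = sin(2x) ≈ 0.0000
RHS = 2sin(x) ≈ 2.0000
Since 0.0000 ≠ 2.0000, the equation fails at this point, so it cannot hold for every real x for which both sides are defined.
The correct double-angle formula is sin(2x) = 2sin(x)cos(x).

Conclusion: No, this is NOT an identity.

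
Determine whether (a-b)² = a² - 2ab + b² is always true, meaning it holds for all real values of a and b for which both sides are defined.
Yes, this is an identity.

Claim: (a-b)² = a² - 2ab + b².
Reasoning: Expand: (a-b)² = (a-b)(a-b) = a·a - a·b - b·a + b·b = a² - 2ab + b².
So the two sides agree for all real values of a and b for which both sides are defined.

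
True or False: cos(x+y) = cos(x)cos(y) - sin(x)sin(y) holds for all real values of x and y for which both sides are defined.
Claim: cos(x+y) = cos(x)cos(y) - sin(x)sin(y).
Reasoning: By Euler's formula e^(i(x+y)) = e^(ix)·e^(iy) = (cos x + i·sin x)(cos y + i·sin y). The real part of the left side is cos(x+y); the real part of the product is cos(x)cos(y) - sin(x)sin(y) (since i·i = -1).
So the two sides agree for all real values of x and y for which both sides are defined.

Conclusion: True.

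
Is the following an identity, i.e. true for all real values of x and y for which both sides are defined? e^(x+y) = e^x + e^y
No, this is NOT an identity.

Claim: e^(x+y) = e^x + e^y.
Test a specific point where both sides are defined: x = 1, y = 1.
LHS = e^(x+y) ≈ 7.3891
RHS = e^x + e^y ≈ 5.4366
Since 7.3891 ≠ 5.4366, the equation fails at this point, so it cannot hold for all real values of x and y for which both sides are defined.
The correct rule is e^(x+y) = e^x · e^y (a product, not a sum).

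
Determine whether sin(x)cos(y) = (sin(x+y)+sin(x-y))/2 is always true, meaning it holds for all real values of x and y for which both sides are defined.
Claim: sin(x)cos(y) = (sin(x+y)+sin(x-y))/2.
Reasoning: sin(x+y) = sin(x)cos(y) + cos(x)sin(y) and sin(x-y) = sin(x)cos(y) - cos(x)sin(y). Adding, sin(x+y) + sin(x-y) = 2sin(x)cos(y); divide by 2.
So the two sides agree for all real values of x and y for which both sides are defined.

Conclusion: Yes, this is an identity.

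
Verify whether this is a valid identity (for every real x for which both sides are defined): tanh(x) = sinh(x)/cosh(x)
Claim: tanh(x) = sinh(x)/cosh(x).
Reasoning: tanh(x) is defined as sinh(x)/cosh(x) = (e^x - e^-x)/(e^x + e^-x); cosh(x) ≥ 1 is never zero, so this holds for every real x.
So the two sides agree for every real x for which both sides are defined.

Conclusion: Yes, this is an identity.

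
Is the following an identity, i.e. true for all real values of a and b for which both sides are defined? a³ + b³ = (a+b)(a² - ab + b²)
Claim: a³ + b³ = (a+b)(a² - ab + b²).
Reasoning: Expand the right side: (a+b)(a² - ab + b²) = a³ - a²b + ab² + a²b - ab² + b³ = a³ + b³ (the middle terms cancel in pairs).
So the two sides agree for all real values of a and b for which both sides are defined.

Conclusion: Yes, this is an identity.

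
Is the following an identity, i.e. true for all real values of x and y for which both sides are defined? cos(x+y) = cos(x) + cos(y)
Claim: cos(x+y) = cos(x) + cos(y).
Test a specific point where both sides are defined: x = 2π/3, y = -π/2.
LHS = cos(x+y) ≈ 0.8660
RHS = cos(x) + cos(y) ≈ -0.5000
Since 0.8660 ≠ -0.5000, the equation fails at this point, so it cannot hold for all real values of x and y for which both sides are defined.
The correct expansion is cos(x+y) = cos(x)cos(y) - sin(x)sin(y); cosine is not additive.

Conclusion: No, this is NOT an identity.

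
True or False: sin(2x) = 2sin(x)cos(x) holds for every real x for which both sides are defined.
Claim: sin(2x) = 2sin(x)cos(x).
Reasoning: Put y = x in the addition formula sin(x+y) = sin(x)cos(y) + cos(x)sin(y): sin(2x) = sin(x)cos(x) + cos(x)sin(x) = 2sin(x)cos(x).
So the two sides agree for every real x for which both sides are defined.

Conclusion: True.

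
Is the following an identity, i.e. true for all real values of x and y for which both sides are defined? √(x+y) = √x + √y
No, this is NOT an identity.

Claim: √(x+y) = √x + √y.
Test a specific point where both sides are defined: x = 3/2, y = 2.
LHS = √(x+y) ≈ 1.8708
RHS = √x + √y ≈ 2.6390
Since 1.8708 ≠ 2.6390, the equation fails at this point, so it cannot hold for all real values of x and y for which both sides are defined.
Squaring the right side gives x + 2√(xy) + y, not x + y.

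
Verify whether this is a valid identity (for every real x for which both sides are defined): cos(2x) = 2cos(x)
No, this is NOT an identity.

Claim: cos(2x) = 2cos(x).
Test a specific point where both sides are defined: x = -π/4.
LHS = cos(2x) ≈ 0.0000
RHS = 2cos(x) ≈ 1.4142
Since 0.0000 ≠ 1.4142, the equation fails at this point, so it cannot hold for every real x for which both sides are defined.
The correct double-angle formula is cos(2x) = cos²x - sin²x.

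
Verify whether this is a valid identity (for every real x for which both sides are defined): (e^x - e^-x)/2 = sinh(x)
Claim: (e^x - e^-x)/2 = sinh(x).
Reasoning: This is exactly the definition of the hyperbolic sine: sinh(x) := (e^x - e^-x)/2.
So the two sides agree for every real x for which both sides are defined.

Conclusion: Yes, this is an identity.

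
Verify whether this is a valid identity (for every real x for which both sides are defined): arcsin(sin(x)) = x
Claim: arcsin(sin(x)) = x.
Test a specific point where both sides are defined: x = π.
LHS = arcsin(sin(x)) ≈ 0.0000
RHS = x ≈ 3.1416
Since 0.0000 ≠ 3.1416, the equation fails at this point, so it cannot hold for every real x for which both sides are defined.
arcsin only returns values in [-π/2, π/2], so arcsin(sin(x)) = x holds only for x in that interval, not for all real x.

Conclusion: No, this is NOT an identity.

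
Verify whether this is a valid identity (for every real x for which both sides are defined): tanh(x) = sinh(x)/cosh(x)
Claim: tanh(x) = sinh(x)/cosh(x).
Reasoning: tanh(x) is defined as sinh(x)/cosh(x) = (e^x - e^-x)/(e^x + e^-x); cosh(x) ≥ 1 is never zero, so this holds for every real x.
So the two sides agree for every real x for which both sides are defined.

Conclusion: Yes, this is an identity.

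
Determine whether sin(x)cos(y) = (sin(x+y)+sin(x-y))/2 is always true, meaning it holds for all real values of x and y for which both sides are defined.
Claim: sin(x)cos(y) = (sin(x+y)+sin(x-y))/2.
Reasoning: sin(x+y) = sin(x)cos(y) + cos(x)sin(y) and sin(x-y) = sin(x)cos(y) - cos(x)sin(y). Adding, sin(x+y) + sin(x-y) = 2sin(x)cos(y); divide by 2.
So the two sides agree for all real values of x and y for which both sides are defined.

Conclusion: Yes, this is an identity.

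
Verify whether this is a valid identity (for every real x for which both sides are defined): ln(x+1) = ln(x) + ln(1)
No, this is NOT an identity.

Claim: ln(x+1) = ln(x) + ln(1).
Test a specific point where both sides are defined: x = 1/2.
LHS = ln(x+1) ≈ 0.4055
RHS = ln(x) + ln(1) ≈ -0.6931
Since 0.4055 ≠ -0.6931, the equation fails at this point, so it cannot hold for every real x for which both sides are defined.
ln(1) = 0, so the right side is just ln(x), which differs from ln(x+1).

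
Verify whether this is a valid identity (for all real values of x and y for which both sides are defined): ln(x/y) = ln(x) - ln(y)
Claim: ln(x/y) = ln(x) - ln(y).
Reasoning: Both sides are simultaneously defined only when x, y > 0. Write x = e^p, y = e^q. Then x/y = e^(p-q), so ln(x/y) = p - q = ln(x) - ln(y).
So the two sides agree for all real values of x and y for which both sides are defined.

Conclusion: Yes, this is an identity.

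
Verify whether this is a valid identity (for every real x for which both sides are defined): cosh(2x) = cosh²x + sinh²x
Claim: cosh(2x) = cosh²x + sinh²x.
Reasoning: cosh²x = (e^(2x) + 2 + e^(-2x))/4 and sinh²x = (e^(2x) - 2 + e^(-2x))/4. Adding gives (2e^(2x) + 2e^(-2x))/4 = (e^(2x) + e^(-2x))/2 = cosh(2x).
So the two sides agree for every real x for which both sides are defined.

Conclusion: Yes, this is an identity.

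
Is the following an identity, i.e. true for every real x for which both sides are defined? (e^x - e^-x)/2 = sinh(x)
Claim: (e^x - e^-x)/2 = sinh(x).
Reasoning: This is exactly the definition of the hyperbolic sine: sinh(x) := (e^x - e^-x)/2.
So the two sides agree for every real x for which both sides are defined.

Conclusion: Yes, this is an identity.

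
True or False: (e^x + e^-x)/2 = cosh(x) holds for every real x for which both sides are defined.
Claim: (e^x + e^-x)/2 = cosh(x).
Reasoning: This is exactly the definition of the hyperbolic cosine: cosh(x) := (e^x + e^-x)/2.
So the two sides agree for every real x for which both sides are defined.

Conclusion: True.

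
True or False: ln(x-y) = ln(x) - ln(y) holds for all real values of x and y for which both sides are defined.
Claim: ln(x-y) = ln(x) - ln(y).
Test a specific point where both sides are defined: x = 3, y = 1/2.
LHS = ln(x-y) ≈ 0.9163
RHS = ln(x) - ln(y) ≈ 1.7918
Since 0.9163 ≠ 1.7918, the equation fails at this point, so it cannot hold for all real values of x and y for which both sides are defined.
ln(x) - ln(y) = ln(x/y), not ln(x-y).

Conclusion: False.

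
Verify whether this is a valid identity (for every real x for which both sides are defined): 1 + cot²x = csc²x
Claim: 1 + cot²x = csc²x.
Reasoning: Start from sin²x + cos²x = 1 and divide every term by sin²x (allowed wherever cot x and csc x are defined): 1 + cot²x = 1/sin²x = csc²x.
So the two sides agree for every real x for which both sides are defined.

Conclusion: Yes, this is an identity.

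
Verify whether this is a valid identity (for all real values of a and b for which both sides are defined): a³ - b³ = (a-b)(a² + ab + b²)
Claim: a³ - b³ = (a-b)(a² + ab + b²).
Reasoning: Expand the right side: (a-b)(a² + ab + b²) = a³ + a²b + ab² - a²b - ab² - b³ = a³ - b³ (the middle terms cancel in pairs).
So the two sides agree for all real values of a and b for which both sides are defined.

Conclusion: Yes, this is an identity.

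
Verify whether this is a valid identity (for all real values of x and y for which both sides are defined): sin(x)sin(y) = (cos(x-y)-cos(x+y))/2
Yes, this is an identity.

Claim: sin(x)sin(y) = (cos(x-y)-cos(x+y))/2.
Reasoning: cos(x-y) = cos(x)cos(y) + sin(x)sin(y) and cos(x+y) = cos(x)cos(y) - sin(x)sin(y). Subtracting, cos(x-y) - cos(x+y) = 2sin(x)sin(y); divide by 2.
So the two sides agree for all real values of x and y for which both sides are defined.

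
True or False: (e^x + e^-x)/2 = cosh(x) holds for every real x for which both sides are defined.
Claim: (e^x + e^-x)/2 = cosh(x).
Reasoning: This is exactly the definition of the hyperbolic cosine: cosh(x) := (e^x + e^-x)/2.
So the two sides agree for every real x for which both sides are defined.

Conclusion: True.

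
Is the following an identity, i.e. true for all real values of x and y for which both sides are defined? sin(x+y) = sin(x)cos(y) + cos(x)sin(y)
Yes, this is an identity.

Claim: sin(x+y) = sin(x)cos(y) + cos(x)sin(y).
Reasoning: By Euler's formula e^(i(x+y)) = e^(ix)·e^(iy) = (cos x + i·sin x)(cos y + i·sin y). The imaginary part of the left side is sin(x+y); the imaginary part of the product is sin(x)cos(y) + cos(x)sin(y).
So the two sides agree for all real values of x and y for which both sides are defined.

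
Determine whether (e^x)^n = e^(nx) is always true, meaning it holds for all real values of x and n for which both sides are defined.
Yes, this is an identity.

Claim: (e^x)^n = e^(nx).
Reasoning: e^x is a positive real number, and for a positive base B and real exponent n, B^n = e^(n·ln B). With B = e^x, ln B = x, so (e^x)^n = e^(n·x).
So the two sides agree for all real values of x and n for which both sides are defined.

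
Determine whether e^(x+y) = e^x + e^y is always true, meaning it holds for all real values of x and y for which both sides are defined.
No, this is NOT an identity.

Claim: e^(x+y) = e^x + e^y.
Test a specific point where both sides are defined: x = -1, y = -1.
LHS = e^(x+y) ≈ 0.1353
RHS = e^x + e^y ≈ 0.7358
Since 0.1353 ≠ 0.7358, the equation fails at this point, so it cannot hold for all real values of x and y for which both sides are defined.
The correct rule is e^(x+y) = e^x · e^y (a product, not a sum).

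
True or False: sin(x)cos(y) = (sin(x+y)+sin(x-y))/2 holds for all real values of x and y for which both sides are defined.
Claim: sin(x)cos(y) = (sin(x+y)+sin(x-y))/2.
Reasoning: sin(x+y) = sin(x)cos(y) + cos(x)sin(y) and sin(x-y) = sin(x)cos(y) - cos(x)sin(y). Adding, sin(x+y) + sin(x-y) = 2sin(x)cos(y); divide by 2.
So the two sides agree for all real values of x and y for which both sides are defined.

Conclusion: True.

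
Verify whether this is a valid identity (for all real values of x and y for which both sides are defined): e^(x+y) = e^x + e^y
No, this is NOT an identity.

Claim: e^(x+y) = e^x + e^y.
Test a specific point where both sides are defined: x = 5, y = 2.
LHS = e^(x+y) ≈ 1096.6332
RHS = e^x + e^y ≈ 155.8022
Since 1096.6332 ≠ 155.8022, the equation fails at this point, so it cannot hold for all real values of x and y for which both sides are defined.
The correct rule is e^(x+y) = e^x · e^y (a product, not a sum).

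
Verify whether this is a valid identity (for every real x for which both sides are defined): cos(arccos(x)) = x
Claim: cos(arccos(x)) = x.
Reasoning: For -1 ≤ x ≤ 1 (where arccos is defined), arccos(x) is by definition an angle whose cosine equals x. Taking the cosine of that angle returns x. (Note the other order, arccos(cos x) = x, is NOT an identity.)
So the two sides agree for every real x for which both sides are defined.

Conclusion: Yes, this is an identity.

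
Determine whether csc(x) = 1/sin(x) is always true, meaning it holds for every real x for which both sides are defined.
Claim: csc(x) = 1/sin(x).
Reasoning: csc(x) is by definition the reciprocal of sin(x), wherever sin(x) ≠ 0.
So the two sides agree for every real x for which both sides are defined.

Conclusion: Yes, this is an identity.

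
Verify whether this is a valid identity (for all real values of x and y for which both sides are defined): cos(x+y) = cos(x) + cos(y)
No, this is NOT an identity.

Claim: cos(x+y) = cos(x) + cos(y).
Test a specific point where both sides are defined: x = π/2, y = -π/6.
LHS = cos(x+y) ≈ 0.5000
RHS = cos(x) + cos(y) ≈ 0.8660
Since 0.5000 ≠ 0.8660, the equation fails at this point, so it cannot hold for all real values of x and y for which both sides are defined.
The correct expansion is cos(x+y) = cos(x)cos(y) - sin(x)sin(y); cosine is not additive.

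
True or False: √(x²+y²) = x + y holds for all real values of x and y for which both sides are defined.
Claim: √(x²+y²) = x + y.
Test a specific point where both sides are defined: x = 2, y = 4.
LHS = √(x²+y²) ≈ 4.4721
RHS = x + y ≈ 6.0000
Since 4.4721 ≠ 6.0000, the equation fails at this point, so it cannot hold for all real values of x and y for which both sides are defined.
(x+y)² = x² + 2xy + y², not x² + y², so the square root does not split this way.

Conclusion: False.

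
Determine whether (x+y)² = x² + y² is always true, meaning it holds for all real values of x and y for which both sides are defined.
Claim: (x+y)² = x² + y².
Test a specific point where both sides are defined: x = 1, y = -1.
LHS = (x+y)² ≈ 0.0000
RHS = x² + y² ≈ 2.0000
Since 0.0000 ≠ 2.0000, the equation fails at this point, so it cannot hold for all real values of x and y for which both sides are defined.
The correct expansion is (x+y)² = x² + 2xy + y²; the cross term 2xy is missing.

Conclusion: No, this is NOT an identity.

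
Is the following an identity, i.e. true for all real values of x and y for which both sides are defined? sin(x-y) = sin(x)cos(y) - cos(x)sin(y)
Claim: sin(x-y) = sin(x)cos(y) - cos(x)sin(y).
Reasoning: Replace y by -y in sin(x+y) = sin(x)cos(y) + cos(x)sin(y) and use cos(-y) = cos(y), sin(-y) = -sin(y): sin(x-y) = sin(x)cos(y) - cos(x)sin(y).
So the two sides agree for all real values of x and y for which both sides are defined.

Conclusion: Yes, this is an identity.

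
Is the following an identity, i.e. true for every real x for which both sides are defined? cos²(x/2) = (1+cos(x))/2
Claim: cos²(x/2) = (1+cos(x))/2.
Reasoning: Use cos(2θ) = 2cos²θ - 1 with θ = x/2: cos(x) = 2cos²(x/2) - 1. Solving for cos²(x/2) gives (1 + cos(x))/2.
So the two sides agree for every real x for which both sides are defined.

Conclusion: Yes, this is an identity.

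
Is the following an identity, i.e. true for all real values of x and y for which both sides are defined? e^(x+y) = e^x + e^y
Claim: e^(x+y) = e^x + e^y.
Test a specific point where both sides are defined: x = 1/2, y = 1/2.
LHS = e^(x+y) ≈ 2.7183
RHS = e^x + e^y ≈ 3.2974
Since 2.7183 ≠ 3.2974, the equation fails at this point, so it cannot hold for all real values of x and y for which both sides are defined.
The correct rule is e^(x+y) = e^x · e^y (a product, not a sum).

Conclusion: No, this is NOT an identity.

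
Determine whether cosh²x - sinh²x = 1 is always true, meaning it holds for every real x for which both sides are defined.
Claim: cosh²x - sinh²x = 1.
Reasoning: With cosh(x) = (e^x + e^-x)/2 and sinh(x) = (e^x - e^-x)/2: cosh²x = (e^(2x) + 2 + e^(-2x))/4 and sinh²x = (e^(2x) - 2 + e^(-2x))/4. Subtracting leaves 4/4 = 1.
So the two sides agree for every real x for which both sides are defined.

Conclusion: Yes, this is an identity.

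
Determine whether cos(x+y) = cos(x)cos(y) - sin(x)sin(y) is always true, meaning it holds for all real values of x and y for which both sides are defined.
Yes, this is an identity.

Claim: cos(x+y) = cos(x)cos(y) - sin(x)sin(y).
Reasoning: By Euler's formula e^(i(x+y)) = e^(ix)·e^(iy) = (cos x + i·sin x)(cos y + i·sin y). The real part of the left side is cos(x+y); the real part of the product is cos(x)cos(y) - sin(x)sin(y) (since i·i = -1).
So the two sides agree for all real values of x and y for which both sides are defined.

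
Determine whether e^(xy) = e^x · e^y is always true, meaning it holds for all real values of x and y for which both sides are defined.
Claim: e^(xy) = e^x · e^y.
Test a specific point where both sides are defined: x = 1/2, y = -2.
LHS = e^(xy) ≈ 0.3679
RHS = e^x · e^y ≈ 0.2231
Since 0.3679 ≠ 0.2231, the equation fails at this point, so it cannot hold for all real values of x and y for which both sides are defined.
e^x · e^y = e^(x+y), not e^(xy).

Conclusion: No, this is NOT an identity.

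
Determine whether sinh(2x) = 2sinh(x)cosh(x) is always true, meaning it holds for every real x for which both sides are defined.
Yes, this is an identity.

Claim: sinh(2x) = 2sinh(x)cosh(x).
Reasoning: 2sinh(x)cosh(x) = 2 · (e^x - e^-x)/2 · (e^x + e^-x)/2 = (e^(2x) - e^(-2x))/2 = sinh(2x).
So the two sides agree for every real x for which both sides are defined.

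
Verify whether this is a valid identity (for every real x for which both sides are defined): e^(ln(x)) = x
Yes, this is an identity.

Claim: e^(ln(x)) = x.
Reasoning: For x > 0, ln(x) is by definition the exponent p such that e^p = x. Raising e to that exponent therefore returns x: e^(ln x) = x.
So the two sides agree for every real x for which both sides are defined.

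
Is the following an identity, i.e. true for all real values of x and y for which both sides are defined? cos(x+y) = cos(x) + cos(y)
Claim: cos(x+y) = cos(x) + cos(y).
Test a specific point where both sides are defined: x = -π/2, y = -π/6.
LHS = cos(x+y) ≈ -0.5000
RHS = cos(x) + cos(y) ≈ 0.8660
Since -0.5000 ≠ 0.8660, the equation fails at this point, so it cannot hold for all real values of x and y for which both sides are defined.
The correct expansion is cos(x+y) = cos(x)cos(y) - sin(x)sin(y); cosine is not additive.

Conclusion: No, this is NOT an identity.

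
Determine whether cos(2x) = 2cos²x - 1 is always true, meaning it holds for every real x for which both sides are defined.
Claim: cos(2x) = 2cos²x - 1.
Reasoning: cos(2x) = cos²x - sin²x. Replace sin²x by 1 - cos²x: cos²x - (1 - cos²x) = 2cos²x - 1.
So the two sides agree for every real x for which both sides are defined.

Conclusion: Yes, this is an identity.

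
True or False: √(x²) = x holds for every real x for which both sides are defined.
Claim: √(x²) = x.
Test a specific point where both sides are defined: x = -3.
LHS = √(x²) ≈ 3.0000
RHS = x ≈ -3.0000
Since 3.0000 ≠ -3.0000, the equation fails at this point, so it cannot hold for every real x for which both sides are defined.
√(x²) = |x|, which differs from x whenever x < 0 (both sides are defined for every real x).

Conclusion: False.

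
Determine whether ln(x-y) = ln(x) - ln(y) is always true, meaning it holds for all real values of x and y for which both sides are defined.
Claim: ln(x-y) = ln(x) - ln(y).
Test a specific point where both sides are defined: x = 3/2, y = 1.
LHS = ln(x-y) ≈ -0.6931
RHS = ln(x) - ln(y) ≈ 0.4055
Since -0.6931 ≠ 0.4055, the equation fails at this point, so it cannot hold for all real values of x and y for which both sides are defined.
ln(x) - ln(y) = ln(x/y), not ln(x-y).

Conclusion: No, this is NOT an identity.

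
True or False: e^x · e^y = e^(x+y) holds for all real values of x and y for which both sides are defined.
True.

Claim: e^x · e^y = e^(x+y).
Reasoning: This is the law of exponents for a common base: multiplying powers adds exponents. E.g. from the series, (Σ x^j/j!)(Σ y^k/k!) = Σ_m (Σ_{j+k=m} x^j y^k/(j!k!)) = Σ_m (x+y)^m/m! by the binomial theorem.
So the two sides agree for all real values of x and y for which both sides are defined.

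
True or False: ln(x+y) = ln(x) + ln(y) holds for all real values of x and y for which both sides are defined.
Claim: ln(x+y) = ln(x) + ln(y).
Test a specific point where both sides are defined: x = 1/2, y = 1.
LHS = ln(x+y) ≈ 0.4055
RHS = ln(x) + ln(y) ≈ -0.6931
Since 0.4055 ≠ -0.6931, the equation fails at this point, so it cannot hold for all real values of x and y for which both sides are defined.
ln(x) + ln(y) = ln(xy), not ln(x+y).

Conclusion: False.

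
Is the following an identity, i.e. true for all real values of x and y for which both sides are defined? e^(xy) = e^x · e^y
Claim: e^(xy) = e^x · e^y.
Test a specific point where both sides are defined: x = -2, y = -3.
LHS = e^(xy) ≈ 403.4288
RHS = e^x · e^y ≈ 0.0067
Since 403.4288 ≠ 0.0067, the equation fails at this point, so it cannot hold for all real values of x and y for which both sides are defined.
e^x · e^y = e^(x+y), not e^(xy).

Conclusion: No, this is NOT an identity.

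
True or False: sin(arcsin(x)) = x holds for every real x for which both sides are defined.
Claim: sin(arcsin(x)) = x.
Reasoning: For -1 ≤ x ≤ 1 (where arcsin is defined), arcsin(x) is by definition an angle whose sine equals x. Taking the sine of that angle returns x. (Note the other order, arcsin(sin x) = x, is NOT an identity.)
So the two sides agree for every real x for which both sides are defined.

Conclusion: True.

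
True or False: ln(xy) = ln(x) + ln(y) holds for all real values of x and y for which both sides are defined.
True.

Claim: ln(xy) = ln(x) + ln(y).
Reasoning: Both sides are simultaneously defined only when x, y > 0. Write x = e^p, y = e^q (p = ln x, q = ln y). Then xy = e^p · e^q = e^(p+q), so ln(xy) = p + q = ln(x) + ln(y).
So the two sides agree for all real values of x and y for which both sides are defined.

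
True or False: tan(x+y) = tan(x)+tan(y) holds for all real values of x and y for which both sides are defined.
Claim: tan(x+y) = tan(x)+tan(y).
Test a specific point where both sides are defined: x = 3π/4, y = -π/3.
LHS = tan(x+y) ≈ 3.7321
RHS = tan(x)+tan(y) ≈ -2.7321
Since 3.7321 ≠ -2.7321, the equation fails at this point, so it cannot hold for all real values of x and y for which both sides are defined.
The correct formula is tan(x+y) = (tan(x) + tan(y))/(1 - tan(x)tan(y)).

Conclusion: False.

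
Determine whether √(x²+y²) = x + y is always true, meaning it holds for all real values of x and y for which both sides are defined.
No, this is NOT an identity.

Claim: √(x²+y²) = x + y.
Test a specific point where both sides are defined: x = 2, y = 4.
LHS = √(x²+y²) ≈ 4.4721
RHS = x + y ≈ 6.0000
Since 4.4721 ≠ 6.0000, the equation fails at this point, so it cannot hold for all real values of x and y for which both sides are defined.
(x+y)² = x² + 2xy + y², not x² + y², so the square root does not split this way.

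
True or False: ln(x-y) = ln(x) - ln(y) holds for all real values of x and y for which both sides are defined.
False.

Claim: ln(x-y) = ln(x) - ln(y).
Test a specific point where both sides are defined: x = 3, y = 1.
LHS = ln(x-y) ≈ 0.6931
RHS = ln(x) - ln(y) ≈ 1.0986
Since 0.6931 ≠ 1.0986, the equation fails at this point, so it cannot hold for all real values of x and y for which both sides are defined.
ln(x) - ln(y) = ln(x/y), not ln(x-y).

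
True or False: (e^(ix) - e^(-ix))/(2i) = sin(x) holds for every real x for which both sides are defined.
Claim: (e^(ix) - e^(-ix))/(2i) = sin(x).
Reasoning: By Euler's formula e^(ix) = cos(x) + i·sin(x) and e^(-ix) = cos(x) - i·sin(x). Subtracting cancels the cosine terms: e^(ix) - e^(-ix) = 2i·sin(x); divide by 2i.
So the two sides agree for every real x for which both sides are defined.

Conclusion: True.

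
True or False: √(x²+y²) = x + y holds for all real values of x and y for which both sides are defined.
Claim: √(x²+y²) = x + y.
Test a specific point where both sides are defined: x = 3, y = -2.
LHS = √(x²+y²) ≈ 3.6056
RHS = x + y ≈ 1.0000
Since 3.6056 ≠ 1.0000, the equation fails at this point, so it cannot hold for all real values of x and y for which both sides are defined.
(x+y)² = x² + 2xy + y², not x² + y², so the square root does not split this way.

Conclusion: False.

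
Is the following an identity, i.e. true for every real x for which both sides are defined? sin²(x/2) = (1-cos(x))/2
Yes, this is an identity.

Claim: sin²(x/2) = (1-cos(x))/2.
Reasoning: Use cos(2θ) = 1 - 2sin²θ with θ = x/2: cos(x) = 1 - 2sin²(x/2). Solving for sin²(x/2) gives (1 - cos(x))/2.
So the two sides agree for every real x for which both sides are defined.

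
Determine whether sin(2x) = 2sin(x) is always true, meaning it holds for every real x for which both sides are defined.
No, this is NOT an identity.

Claim: sin(2x) = 2sin(x).
Test a specific point where both sides are defined: x = 3π/4.
LHS = sin(2x) ≈ -1.0000
RHS = 2sin(x) ≈ 1.4142
Since -1.0000 ≠ 1.4142, the equation fails at this point, so it cannot hold for every real x for which both sides are defined.
The correct double-angle formula is sin(2x) = 2sin(x)cos(x).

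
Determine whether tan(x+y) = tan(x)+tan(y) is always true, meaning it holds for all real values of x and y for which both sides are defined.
No, this is NOT an identity.

Claim: tan(x+y) = tan(x)+tan(y).
Test a specific point where both sides are defined: x = 2π/3, y = 3π/4.
LHS = tan(x+y) ≈ 3.7321
RHS = tan(x)+tan(y) ≈ -2.7321
Since 3.7321 ≠ -2.7321, the equation fails at this point, so it cannot hold for all real values of x and y for which both sides are defined.
The correct formula is tan(x+y) = (tan(x) + tan(y))/(1 - tan(x)tan(y)).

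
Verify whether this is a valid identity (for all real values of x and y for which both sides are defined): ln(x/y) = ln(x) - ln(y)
Yes, this is an identity.

Claim: ln(x/y) = ln(x) - ln(y).
Reasoning: Both sides are simultaneously defined only when x, y > 0. Write x = e^p, y = e^q. Then x/y = e^(p-q), so ln(x/y) = p - q = ln(x) - ln(y).
So the two sides agree for all real values of x and y for which both sides are defined.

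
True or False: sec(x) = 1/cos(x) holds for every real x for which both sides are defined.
True.

Claim: sec(x) = 1/cos(x).
Reasoning: sec(x) is by definition the reciprocal of cos(x), wherever cos(x) ≠ 0.
So the two sides agree for every real x for which both sides are defined.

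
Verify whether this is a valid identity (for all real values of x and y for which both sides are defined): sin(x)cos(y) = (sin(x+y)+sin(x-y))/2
Claim: sin(x)cos(y) = (sin(x+y)+sin(x-y))/2.
Reasoning: sin(x+y) = sin(x)cos(y) + cos(x)sin(y) and sin(x-y) = sin(x)cos(y) - cos(x)sin(y). Adding, sin(x+y) + sin(x-y) = 2sin(x)cos(y); divide by 2.
So the two sides agree for all real values of x and y for which both sides are defined.

Conclusion: Yes, this is an identity.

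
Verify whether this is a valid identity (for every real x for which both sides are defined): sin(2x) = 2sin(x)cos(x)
Claim: sin(2x) = 2sin(x)cos(x).
Reasoning: Put y = x in the addition formula sin(x+y) = sin(x)cos(y) + cos(x)sin(y): sin(2x) = sin(x)cos(x) + cos(x)sin(x) = 2sin(x)cos(x).
So the two sides agree for every real x for which both sides are defined.

Conclusion: Yes, this is an identity.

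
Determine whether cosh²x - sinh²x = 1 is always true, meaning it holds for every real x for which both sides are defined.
Yes, this is an identity.

Claim: cosh²x - sinh²x = 1.
Reasoning: With cosh(x) = (e^x + e^-x)/2 and sinh(x) = (e^x - e^-x)/2: cosh²x = (e^(2x) + 2 + e^(-2x))/4 and sinh²x = (e^(2x) - 2 + e^(-2x))/4. Subtracting leaves 4/4 = 1.
So the two sides agree for every real x for which both sides are defined.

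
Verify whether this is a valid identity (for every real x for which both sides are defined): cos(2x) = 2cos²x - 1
Yes, this is an identity.

Claim: cos(2x) = 2cos²x - 1.
Reasoning: cos(2x) = cos²x - sin²x. Replace sin²x by 1 - cos²x: cos²x - (1 - cos²x) = 2cos²x - 1.
So the two sides agree for every real x for which both sides are defined.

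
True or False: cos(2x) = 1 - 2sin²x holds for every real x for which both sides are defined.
True.

Claim: cos(2x) = 1 - 2sin²x.
Reasoning: cos(2x) = cos²x - sin²x. Replace cos²x by 1 - sin²x: (1 - sin²x) - sin²x = 1 - 2sin²x.
So the two sides agree for every real x for which both sides are defined.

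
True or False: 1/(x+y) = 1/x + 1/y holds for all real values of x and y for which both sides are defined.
Claim: 1/(x+y) = 1/x + 1/y.
Test a specific point where both sides are defined: x = 5, y = 5.
LHS = 1/(x+y) ≈ 0.1000
RHS = 1/x + 1/y ≈ 0.4000
Since 0.1000 ≠ 0.4000, the equation fails at this point, so it cannot hold for all real values of x and y for which both sides are defined.
1/x + 1/y = (x+y)/(xy), which is not 1/(x+y).

Conclusion: False.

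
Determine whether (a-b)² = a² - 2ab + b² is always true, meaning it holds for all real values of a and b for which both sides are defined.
Claim: (a-b)² = a² - 2ab + b².
Reasoning: Expand: (a-b)² = (a-b)(a-b) = a·a - a·b - b·a + b·b = a² - 2ab + b².
So the two sides agree for all real values of a and b for which both sides are defined.

Conclusion: Yes, this is an identity.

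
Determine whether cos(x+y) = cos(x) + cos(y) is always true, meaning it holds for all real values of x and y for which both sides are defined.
Claim: cos(x+y) = cos(x) + cos(y).
Test a specific point where both sides are defined: x = π/2, y = -π/2.
LHS = cos(x+y) ≈ 1.0000
RHS = cos(x) + cos(y) ≈ 0.0000
Since 1.0000 ≠ 0.0000, the equation fails at this point, so it cannot hold for all real values of x and y for which both sides are defined.
The correct expansion is cos(x+y) = cos(x)cos(y) - sin(x)sin(y); cosine is not additive.

Conclusion: No, this is NOT an identity.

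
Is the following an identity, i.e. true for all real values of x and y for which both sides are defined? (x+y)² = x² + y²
Claim: (x+y)² = x² + y².
Test a specific point where both sides are defined: x = 2, y = 2.
LHS = (x+y)² ≈ 16.0000
RHS = x² + y² ≈ 8.0000
Since 16.0000 ≠ 8.0000, the equation fails at this point, so it cannot hold for all real values of x and y for which both sides are defined.
The correct expansion is (x+y)² = x² + 2xy + y²; the cross term 2xy is missing.

Conclusion: No, this is NOT an identity.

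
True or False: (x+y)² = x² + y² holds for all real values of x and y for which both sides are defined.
False.

Claim: (x+y)² = x² + y².
Test a specific point where both sides are defined: x = -2, y = -2.
LHS = (x+y)² ≈ 16.0000
RHS = x² + y² ≈ 8.0000
Since 16.0000 ≠ 8.0000, the equation fails at this point, so it cannot hold for all real values of x and y for which both sides are defined.
The correct expansion is (x+y)² = x² + 2xy + y²; the cross term 2xy is missing.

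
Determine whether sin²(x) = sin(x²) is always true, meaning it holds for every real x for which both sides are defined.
No, this is NOT an identity.

Claim: sin²(x) = sin(x²).
Test a specific point where both sides are defined: x = π/2.
LHS = sin²(x) ≈ 1.0000
RHS = sin(x²) ≈ 0.6243
Since 1.0000 ≠ 0.6243, the equation fails at this point, so it cannot hold for every real x for which both sides are defined.
sin²(x) means (sin x)², squaring the output; sin(x²) squares the input. These are different functions.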